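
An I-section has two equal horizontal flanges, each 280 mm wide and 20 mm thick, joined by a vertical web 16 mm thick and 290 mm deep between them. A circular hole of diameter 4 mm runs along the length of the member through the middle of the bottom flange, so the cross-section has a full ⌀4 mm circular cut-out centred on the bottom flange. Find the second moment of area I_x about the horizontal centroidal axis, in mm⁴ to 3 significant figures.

I_x ≈ 3.02 × 10⁸ mm⁴

Break the section into simple shapes (no overlaps), measuring from the bottom-left corner of the bounding box.
Bottom flange: 280 × 20, A = 5 600 mm², y = 10 mm, Ī = 186 667 mm⁴.
Web: 16 × 290, A = 4 640 mm², y = 165 mm, Ī = 32 518 667 mm⁴.
Top flange: 280 × 20, A = 5 600 mm², y = 320 mm, Ī = 186 667 mm⁴.
Hole (subtracted): ⌀4, A = 12.566 mm², y = 10 mm, Ī = 12.566 mm⁴.
Centroid: ȳ = ΣA·y / ΣA = 165.12 mm.
Transfer each piece to the horizontal centroidal axis using Ī + A·d² with d = y − 165.12:
  bottom flange: d = -155.12 mm → contributes +134 940 391 mm⁴
  web: d = -0.12306 mm → contributes +32 518 737 mm⁴
  top flange: d = 154.88 mm → contributes +134 513 112 mm⁴
  hole: d = -155.12 mm → contributes −302 399 mm⁴
Total I = 301 669 841 mm⁴.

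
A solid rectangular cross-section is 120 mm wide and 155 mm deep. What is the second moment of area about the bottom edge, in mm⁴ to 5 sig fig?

I_base ≈ 1.4896 × 10⁸ mm⁴

The section: 120 × 155, A = 18 600 mm², y = 77.5 mm, Ī = 37 238 750 mm⁴.
Transfer it to the base of the section using Ī + A·d² with d = y − 0:
  the section: d = 77.5 mm → contributes +148 955 000 mm⁴
Total I = 148 955 000 mm⁴.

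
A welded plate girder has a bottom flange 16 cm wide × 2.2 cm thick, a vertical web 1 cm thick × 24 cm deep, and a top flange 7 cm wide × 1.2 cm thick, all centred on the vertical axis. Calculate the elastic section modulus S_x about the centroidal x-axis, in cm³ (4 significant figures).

Split into non-overlapping primitives; take the origin at the lower-left of the bounding box.
Bottom plate: 16 × 2.2, A = 35.2 cm², y = 1.1 cm, Ī = 14.1973 cm⁴.
Web plate: 1 × 24, A = 24 cm², y = 14.2 cm, Ī = 1 152 cm⁴.
Top plate: 7 × 1.2, A = 8.4 cm², y = 26.8 cm, Ī = 1.008 cm⁴.
Centroid: ȳ = ΣA·y / ΣA = 8.94438 cm.
Transfer each piece to the centroidal x-axis using Ī + A·d² with d = y − 8.94438:
  bottom plate: d = -7.84438 cm → contributes +2180.2 cm⁴
  web plate: d = 5.25562 cm → contributes +1814.92 cm⁴
  top plate: d = 17.8556 cm → contributes +2679.12 cm⁴
Total I = 6674.24 cm⁴.
Extreme fibre distance c = 18.4556 cm; S = I/c = 361.637 cm³.

S_x ≈ 361.6 cm³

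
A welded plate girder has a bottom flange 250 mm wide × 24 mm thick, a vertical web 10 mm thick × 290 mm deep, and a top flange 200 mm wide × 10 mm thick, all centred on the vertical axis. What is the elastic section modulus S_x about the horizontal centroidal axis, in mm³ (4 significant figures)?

Break the section into simple shapes (no overlaps), measuring from the bottom-left corner of the bounding box.
Bottom plate: 250 × 24, A = 6 000 mm², y = 12 mm, Ī = 288 000 mm⁴.
Web plate: 10 × 290, A = 2 900 mm², y = 169 mm, Ī = 20 324 167 mm⁴.
Top plate: 200 × 10, A = 2 000 mm², y = 319 mm, Ī = 16666.7 mm⁴.
Centroid: ȳ = ΣA·y / ΣA = 110.101 mm.
Transfer each piece to the horizontal centroidal axis using Ī + A·d² with d = y − 110.101:
  bottom plate: d = -98.1009 mm → contributes +58 030 740 mm⁴
  web plate: d = 58.8991 mm → contributes +30 384 562 mm⁴
  top plate: d = 208.899 mm → contributes +87 294 320 mm⁴
Total I = 175 709 622 mm⁴.
Extreme fibre distance c = 213.899 mm; S = I/c = 821 460 mm³.

S_x ≈ 8.215 × 10⁵ mm³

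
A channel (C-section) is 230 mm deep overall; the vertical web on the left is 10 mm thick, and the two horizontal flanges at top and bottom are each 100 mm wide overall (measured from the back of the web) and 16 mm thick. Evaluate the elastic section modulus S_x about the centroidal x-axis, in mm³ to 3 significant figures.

S_x ≈ 3.75 × 10⁵ mm³

Decompose the section into non-overlapping parts with the origin at the bottom-left of its bounding rectangle.
Web: 10 × 230, A = 2 300 mm², y = 115 mm, Ī = 10 139 167 mm⁴.
Top flange (beyond web): 90 × 16, A = 1 440 mm², y = 222 mm, Ī = 30 720 mm⁴.
Bottom flange (beyond web): 90 × 16, A = 1 440 mm², y = 8 mm, Ī = 30 720 mm⁴.
By symmetry the centroid is at mid-height, ȳ = 115 mm.
Transfer each piece to the centroidal x-axis using Ī + A·d² with d = y − 115:
  web: d = 0 mm → contributes +10 139 167 mm⁴
  top flange (beyond web): d = 107 mm → contributes +16 517 280 mm⁴
  bottom flange (beyond web): d = -107 mm → contributes +16 517 280 mm⁴
Total I = 43 173 727 mm⁴.
Extreme fibre distance c = 115 mm; S = I/c = 375 424 mm³.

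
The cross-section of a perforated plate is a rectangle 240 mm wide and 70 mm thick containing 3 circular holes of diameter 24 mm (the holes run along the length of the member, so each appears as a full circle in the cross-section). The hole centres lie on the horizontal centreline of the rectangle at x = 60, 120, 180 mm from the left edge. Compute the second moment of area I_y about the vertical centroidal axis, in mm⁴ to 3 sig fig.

Break the section into simple shapes (no overlaps), measuring from the bottom-left corner of the bounding box.
Plate: 240 × 70, A = 16 800 mm², x = 120 mm, Ī = 80 640 000 mm⁴.
Hole 1 (subtracted): ⌀24, A = 452.39 mm², x = 60 mm, Ī = 16 286 mm⁴.
Hole 2 (subtracted): ⌀24, A = 452.39 mm², x = 120 mm, Ī = 16 286 mm⁴.
Hole 3 (subtracted): ⌀24, A = 452.39 mm², x = 180 mm, Ī = 16 286 mm⁴.
By symmetry the centroid is at mid-width, x̄ = 120 mm.
Transfer each piece to the vertical centroidal axis using Ī + A·d² with d = x − 120:
  plate: d = 0 mm → contributes +80 640 000 mm⁴
  hole 1: d = -60 mm → contributes −1 644 888 mm⁴
  hole 2: d = 0 mm → contributes −16 286 mm⁴
  hole 3: d = 60 mm → contributes −1 644 888 mm⁴
Total I = 77 333 939 mm⁴.

I_y ≈ 7.73 × 10⁷ mm⁴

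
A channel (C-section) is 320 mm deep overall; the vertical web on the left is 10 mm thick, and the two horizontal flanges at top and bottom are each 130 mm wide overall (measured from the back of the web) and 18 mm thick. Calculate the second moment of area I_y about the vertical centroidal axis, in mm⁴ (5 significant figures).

Split into non-overlapping primitives; take the origin at the lower-left of the bounding box.
Web: 10 × 320, A = 3 200 mm², x = 5 mm, Ī = 26666.67 mm⁴.
Top flange (beyond web): 120 × 18, A = 2 160 mm², x = 70 mm, Ī = 2 592 000 mm⁴.
Bottom flange (beyond web): 120 × 18, A = 2 160 mm², x = 70 mm, Ī = 2 592 000 mm⁴.
Centroid: x̄ = ΣA·x / ΣA = 42.34043 mm.
Transfer each piece to the vertical centroidal axis using Ī + A·d² with d = x − 42.34043:
  web: d = -37.34043 mm → contributes +4 488 450 mm⁴
  top flange (beyond web): d = 27.65957 mm → contributes +4 244 512 mm⁴
  bottom flange (beyond web): d = 27.65957 mm → contributes +4 244 512 mm⁴
Total I = 12 977 475 mm⁴.

I_y ≈ 1.2977 × 10⁷ mm⁴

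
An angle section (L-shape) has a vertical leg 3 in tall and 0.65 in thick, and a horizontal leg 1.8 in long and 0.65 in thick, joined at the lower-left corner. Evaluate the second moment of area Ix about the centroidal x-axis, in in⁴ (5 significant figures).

Break the section into simple shapes (no overlaps), measuring from the bottom-left corner of the bounding box.
Vertical leg: 0.65 × 3, A = 1.95 in², y = 1.5 in, Ī = 1.4625 in⁴.
Horizontal leg (remainder): 1.15 × 0.65, A = 0.7475 in², y = 0.325 in, Ī = 0.02631823 in⁴.
Centroid: ȳ = ΣA·y / ΣA = 1.174398 in.
Transfer each piece to the centroidal x-axis using Ī + A·d² with d = y − 1.174398:
  vertical leg: d = 0.3256024 in → contributes +1.669233 in⁴
  horizontal leg (remainder): d = -0.8493976 in → contributes +0.5656217 in⁴
Total I = 2.234855 in⁴.

Ix ≈ 2.2349 in⁴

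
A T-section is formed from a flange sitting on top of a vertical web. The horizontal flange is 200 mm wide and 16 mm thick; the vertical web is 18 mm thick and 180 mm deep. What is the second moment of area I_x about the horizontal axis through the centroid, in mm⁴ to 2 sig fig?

Split into non-overlapping primitives; take the origin at the lower-left of the bounding box.
Flange: 200 × 16, A = 3 200 mm², y = 188 mm, Ī = 68 267 mm⁴.
Web: 18 × 180, A = 3 240 mm², y = 90 mm, Ī = 8 748 000 mm⁴.
Centroid: ȳ = ΣA·y / ΣA = 138.7 mm.
Transfer each piece to the horizontal axis through the centroid using Ī + A·d² with d = y − 138.7:
  flange: d = 49.3 mm → contributes +7 847 207 mm⁴
  web: d = -48.7 mm → contributes +16 430 904 mm⁴
Total I = 24 278 110 mm⁴.

I_x ≈ 2.4 × 10⁷ mm⁴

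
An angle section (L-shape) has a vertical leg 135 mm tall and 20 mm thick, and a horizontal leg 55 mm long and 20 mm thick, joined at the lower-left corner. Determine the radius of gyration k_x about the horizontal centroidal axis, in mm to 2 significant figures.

k_x ≈ 42 mm

Decompose the section into non-overlapping parts with the origin at the bottom-left of its bounding rectangle.
Vertical leg: 20 × 135, A = 2 700 mm², y = 67.5 mm, Ī = 4 100 625 mm⁴.
Horizontal leg (remainder): 35 × 20, A = 700 mm², y = 10 mm, Ī = 23 333 mm⁴.
Centroid: ȳ = ΣA·y / ΣA = 55.66 mm.
Transfer each piece to the horizontal centroidal axis using Ī + A·d² with d = y − 55.66:
  vertical leg: d = 11.84 mm → contributes +4 479 013 mm⁴
  horizontal leg (remainder): d = -45.66 mm → contributes +1 482 831 mm⁴
Total I = 5 961 844 mm⁴.
Radius of gyration: k = √(I/A) = √(5 961 844 / 3 400) = 41.87 mm.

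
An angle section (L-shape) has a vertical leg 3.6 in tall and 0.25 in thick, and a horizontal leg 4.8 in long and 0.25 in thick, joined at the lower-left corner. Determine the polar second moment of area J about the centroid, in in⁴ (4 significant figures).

Split into non-overlapping primitives; take the origin at the lower-left of the bounding box.
Vertical leg: 0.25 × 3.6, A = 0.9 in², y = 1.8 in, Ī = 0.972 in⁴.
Horizontal leg (remainder): 4.55 × 0.25, A = 1.1375 in², y = 0.125 in, Ī = 0.00592448 in⁴.
Centroid: ȳ = ΣA·y / ΣA = 0.864877 in.
Transfer each piece to the centroidal x-axis using Ī + A·d² with d = y − 0.864877:
  vertical leg: d = 0.935123 in → contributes +1.75901 in⁴
  horizontal leg (remainder): d = -0.739877 in → contributes +0.628613 in⁴
Total I = 2.38762 in⁴.
For the y-axis: x̄ = 1.46488 in.
Repeating about the centroidal y-axis gives I_y = 4.86125 in⁴.
Polar second moment: J = I_x + I_y = 7.24887 in⁴.

J ≈ 7.249 in⁴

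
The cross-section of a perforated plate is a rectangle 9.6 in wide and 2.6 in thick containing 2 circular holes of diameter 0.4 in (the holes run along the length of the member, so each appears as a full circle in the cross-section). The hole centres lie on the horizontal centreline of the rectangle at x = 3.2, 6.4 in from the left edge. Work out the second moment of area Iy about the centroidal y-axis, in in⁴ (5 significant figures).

Decompose the section into non-overlapping parts with the origin at the bottom-left of its bounding rectangle.
Plate: 9.6 × 2.6, A = 24.96 in², x = 4.8 in, Ī = 191.6928 in⁴.
Hole 1 (subtracted): ⌀0.4, A = 0.1256637 in², x = 3.2 in, Ī = 0.001256637 in⁴.
Hole 2 (subtracted): ⌀0.4, A = 0.1256637 in², x = 6.4 in, Ī = 0.001256637 in⁴.
By symmetry the centroid is at mid-width, x̄ = 4.8 in.
Transfer each piece to the centroidal y-axis using Ī + A·d² with d = x − 4.8:
  plate: d = 0 in → contributes +191.6928 in⁴
  hole 1: d = -1.6 in → contributes −0.3229557 in⁴
  hole 2: d = 1.6 in → contributes −0.3229557 in⁴
Total I = 191.0469 in⁴.

Iy ≈ 191.05 in⁴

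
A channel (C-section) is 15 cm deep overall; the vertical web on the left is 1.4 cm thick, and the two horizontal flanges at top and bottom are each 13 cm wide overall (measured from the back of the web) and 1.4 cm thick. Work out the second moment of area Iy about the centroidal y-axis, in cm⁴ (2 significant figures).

Break the section into simple shapes (no overlaps), measuring from the bottom-left corner of the bounding box.
Web: 1.4 × 15, A = 21 cm², x = 0.7 cm, Ī = 3.43 cm⁴.
Top flange (beyond web): 11.6 × 1.4, A = 16.24 cm², x = 7.2 cm, Ī = 182.1 cm⁴.
Bottom flange (beyond web): 11.6 × 1.4, A = 16.24 cm², x = 7.2 cm, Ī = 182.1 cm⁴.
Centroid: x̄ = ΣA·x / ΣA = 4.648 cm.
Transfer each piece to the centroidal y-axis using Ī + A·d² with d = x − 4.648:
  web: d = -3.948 cm → contributes +330.7 cm⁴
  top flange (beyond web): d = 2.552 cm → contributes +287.9 cm⁴
  bottom flange (beyond web): d = 2.552 cm → contributes +287.9 cm⁴
Total I = 906.5 cm⁴.

Iy ≈ 910 cm⁴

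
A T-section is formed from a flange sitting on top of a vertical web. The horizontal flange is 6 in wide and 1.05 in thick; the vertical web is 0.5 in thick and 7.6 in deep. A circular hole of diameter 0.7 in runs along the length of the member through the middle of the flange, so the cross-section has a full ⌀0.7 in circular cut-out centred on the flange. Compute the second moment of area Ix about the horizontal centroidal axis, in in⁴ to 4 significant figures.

Break the section into simple shapes (no overlaps), measuring from the bottom-left corner of the bounding box.
Flange: 6 × 1.05, A = 6.3 in², y = 8.125 in, Ī = 0.578813 in⁴.
Web: 0.5 × 7.6, A = 3.8 in², y = 3.8 in, Ī = 18.2907 in⁴.
Hole (subtracted): ⌀0.7, A = 0.384845 in², y = 8.125 in, Ī = 0.0117859 in⁴.
Centroid: ȳ = ΣA·y / ΣA = 6.43331 in.
Transfer each piece to the horizontal centroidal axis using Ī + A·d² with d = y − 6.43331:
  flange: d = 1.69169 in → contributes +18.6082 in⁴
  web: d = -2.63331 in → contributes +44.6412 in⁴
  hole: d = 1.69169 in → contributes −1.11314 in⁴
Total I = 62.1362 in⁴.

Ix ≈ 62.14 in⁴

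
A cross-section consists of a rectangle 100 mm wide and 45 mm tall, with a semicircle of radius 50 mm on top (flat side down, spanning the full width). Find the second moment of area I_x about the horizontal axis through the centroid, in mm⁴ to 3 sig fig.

I_x ≈ 5.45 × 10⁶ mm⁴

Split into non-overlapping primitives; take the origin at the lower-left of the bounding box.
Rectangular body: 100 × 45, A = 4 500 mm², y = 22.5 mm, Ī = 759 375 mm⁴.
Semicircular cap: semicircle r = 50, A = 3 927 mm², y = 66.221 mm, Ī = 685 981 mm⁴.
Centroid: ȳ = ΣA·y / ΣA = 42.874 mm.
Transfer each piece to the horizontal axis through the centroid using Ī + A·d² with d = y − 42.874:
  rectangular body: d = -20.374 mm → contributes +2 627 305 mm⁴
  semicircular cap: d = 23.347 mm → contributes +2 826 471 mm⁴
Total I = 5 453 777 mm⁴.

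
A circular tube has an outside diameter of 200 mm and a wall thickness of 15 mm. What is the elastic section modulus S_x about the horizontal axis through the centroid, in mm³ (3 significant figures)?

S_x ≈ 3.75 × 10⁵ mm³

Treat the section as a set of non-overlapping primitives; coordinates are from the bounding-box lower-left.
Outer circle: ⌀200, A = 31 416 mm², y = 100 mm, Ī = 78 539 816 mm⁴.
Bore (subtracted): ⌀170, A = 22 698 mm², y = 100 mm, Ī = 40 998 275 mm⁴.
By symmetry the centroid is at mid-height, ȳ = 100 mm.
All pieces are centred on the horizontal axis through the centroid, so I = ΣĪ (holes subtracted) = 37 541 541 mm⁴.
Extreme fibre distance c = 100 mm; S = I/c = 375 415 mm³.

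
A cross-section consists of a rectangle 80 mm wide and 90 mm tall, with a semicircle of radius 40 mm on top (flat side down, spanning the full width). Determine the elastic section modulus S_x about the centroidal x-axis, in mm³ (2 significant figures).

S_x ≈ 1.8 × 10⁵ mm³

Break the section into simple shapes (no overlaps), measuring from the bottom-left corner of the bounding box.
Rectangular body: 80 × 90, A = 7 200 mm², y = 45 mm, Ī = 4 860 000 mm⁴.
Semicircular cap: semicircle r = 40, A = 2 513 mm², y = 107 mm, Ī = 280 978 mm⁴.
Centroid: ȳ = ΣA·y / ΣA = 61.04 mm.
Transfer each piece to the centroidal x-axis using Ī + A·d² with d = y − 61.04:
  rectangular body: d = -16.04 mm → contributes +6 711 550 mm⁴
  semicircular cap: d = 45.94 mm → contributes +5 585 277 mm⁴
Total I = 12 296 827 mm⁴.
Extreme fibre distance c = 68.96 mm; S = I/c = 178 308 mm³.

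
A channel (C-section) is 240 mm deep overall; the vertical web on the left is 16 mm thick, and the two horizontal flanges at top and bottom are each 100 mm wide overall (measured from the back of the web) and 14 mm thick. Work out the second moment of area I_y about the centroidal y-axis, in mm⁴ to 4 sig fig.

I_y ≈ 5.111 × 10⁶ mm⁴

Split into non-overlapping primitives; take the origin at the lower-left of the bounding box.
Web: 16 × 240, A = 3 840 mm², x = 8 mm, Ī = 81 920 mm⁴.
Top flange (beyond web): 84 × 14, A = 1 176 mm², x = 58 mm, Ī = 691 488 mm⁴.
Bottom flange (beyond web): 84 × 14, A = 1 176 mm², x = 58 mm, Ī = 691 488 mm⁴.
Centroid: x̄ = ΣA·x / ΣA = 26.9922 mm.
Transfer each piece to the centroidal y-axis using Ī + A·d² with d = x − 26.9922:
  web: d = -18.9922 mm → contributes +1 467 029 mm⁴
  top flange (beyond web): d = 31.0078 mm → contributes +1 822 189 mm⁴
  bottom flange (beyond web): d = 31.0078 mm → contributes +1 822 189 mm⁴
Total I = 5 111 408 mm⁴.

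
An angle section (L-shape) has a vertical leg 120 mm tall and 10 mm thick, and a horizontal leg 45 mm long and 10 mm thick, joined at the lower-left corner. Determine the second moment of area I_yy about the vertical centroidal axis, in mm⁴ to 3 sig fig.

I_yy ≈ 1.83 × 10⁵ mm⁴

Split into non-overlapping primitives; take the origin at the lower-left of the bounding box.
Vertical leg: 10 × 120, A = 1 200 mm², x = 5 mm, Ī = 10 000 mm⁴.
Horizontal leg (remainder): 35 × 10, A = 350 mm², x = 27.5 mm, Ī = 35 729 mm⁴.
Centroid: x̄ = ΣA·x / ΣA = 10.081 mm.
Transfer each piece to the vertical centroidal axis using Ī + A·d² with d = x − 10.081:
  vertical leg: d = -5.0806 mm → contributes +40 976 mm⁴
  horizontal leg (remainder): d = 17.419 mm → contributes +141 931 mm⁴
Total I = 182 907 mm⁴.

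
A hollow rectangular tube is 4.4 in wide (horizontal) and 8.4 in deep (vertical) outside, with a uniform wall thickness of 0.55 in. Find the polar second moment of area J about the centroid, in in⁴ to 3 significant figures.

J ≈ 148 in⁴

Split into non-overlapping primitives; take the origin at the lower-left of the bounding box.
Outer rectangle: 4.4 × 8.4, A = 36.96 in², y = 4.2 in, Ī = 217.32 in⁴.
Inner void (subtracted): 3.3 × 7.3, A = 24.09 in², y = 4.2 in, Ī = 106.98 in⁴.
By symmetry the centroid is at mid-height, ȳ = 4.2 in.
All pieces are centred on the centroidal x-axis, so I = ΣĪ (holes subtracted) = 110.35 in⁴.
Repeating about the centroidal y-axis gives I_y = 37.767 in⁴.
Polar second moment: J = I_x + I_y = 148.11 in⁴.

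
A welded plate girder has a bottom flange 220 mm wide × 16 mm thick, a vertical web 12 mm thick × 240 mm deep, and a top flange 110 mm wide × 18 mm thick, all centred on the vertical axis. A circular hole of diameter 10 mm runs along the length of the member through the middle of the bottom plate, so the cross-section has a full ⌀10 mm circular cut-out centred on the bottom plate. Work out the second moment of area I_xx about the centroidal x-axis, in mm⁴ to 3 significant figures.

I_xx ≈ 9.92 × 10⁷ mm⁴

Split into non-overlapping primitives; take the origin at the lower-left of the bounding box.
Bottom plate: 220 × 16, A = 3 520 mm², y = 8 mm, Ī = 75 093 mm⁴.
Web plate: 12 × 240, A = 2 880 mm², y = 136 mm, Ī = 13 824 000 mm⁴.
Top plate: 110 × 18, A = 1 980 mm², y = 265 mm, Ī = 53 460 mm⁴.
Hole (subtracted): ⌀10, A = 78.54 mm², y = 8 mm, Ī = 490.87 mm⁴.
Centroid: ȳ = ΣA·y / ΣA = 113.7 mm.
Transfer each piece to the centroidal x-axis using Ī + A·d² with d = y − 113.7:
  bottom plate: d = -105.7 mm → contributes +39 405 455 mm⁴
  web plate: d = 22.296 mm → contributes +15 255 644 mm⁴
  top plate: d = 151.3 mm → contributes +45 376 433 mm⁴
  hole: d = -105.7 mm → contributes −878 048 mm⁴
Total I = 99 159 483 mm⁴.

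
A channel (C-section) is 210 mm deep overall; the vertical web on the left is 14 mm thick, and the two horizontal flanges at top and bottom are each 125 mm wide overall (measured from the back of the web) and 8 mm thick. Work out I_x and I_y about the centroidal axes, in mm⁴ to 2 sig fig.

I_x ≈ 2.9 × 10⁷ mm⁴, I_y ≈ 6.2 × 10⁶ mm⁴

Break the section into simple shapes (no overlaps), measuring from the bottom-left corner of the bounding box.
Web: 14 × 210, A = 2 940 mm², y = 105 mm, Ī = 10 804 500 mm⁴.
Top flange (beyond web): 111 × 8, A = 888 mm², y = 206 mm, Ī = 4 736 mm⁴.
Bottom flange (beyond web): 111 × 8, A = 888 mm², y = 4 mm, Ī = 4 736 mm⁴.
By symmetry the centroid is at mid-height, ȳ = 105 mm.
Transfer each piece to the centroidal x-axis using Ī + A·d² with d = y − 105:
  web: d = 0 mm → contributes +10 804 500 mm⁴
  top flange (beyond web): d = 101 mm → contributes +9 063 224 mm⁴
  bottom flange (beyond web): d = -101 mm → contributes +9 063 224 mm⁴
Total I = 28 930 948 mm⁴.
For the y-axis: x̄ = 30.54 mm.
Repeating about the centroidal y-axis gives I_y = 6 196 433 mm⁴.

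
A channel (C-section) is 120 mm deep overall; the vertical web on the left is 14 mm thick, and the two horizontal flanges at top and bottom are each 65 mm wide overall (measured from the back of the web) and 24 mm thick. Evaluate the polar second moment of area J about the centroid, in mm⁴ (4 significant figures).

Decompose the section into non-overlapping parts with the origin at the bottom-left of its bounding rectangle.
Web: 14 × 120, A = 1 680 mm², y = 60 mm, Ī = 2 016 000 mm⁴.
Top flange (beyond web): 51 × 24, A = 1 224 mm², y = 108 mm, Ī = 58 752 mm⁴.
Bottom flange (beyond web): 51 × 24, A = 1 224 mm², y = 12 mm, Ī = 58 752 mm⁴.
By symmetry the centroid is at mid-height, ȳ = 60 mm.
Transfer each piece to the centroidal x-axis using Ī + A·d² with d = y − 60:
  web: d = 0 mm → contributes +2 016 000 mm⁴
  top flange (beyond web): d = 48 mm → contributes +2 878 848 mm⁴
  bottom flange (beyond web): d = -48 mm → contributes +2 878 848 mm⁴
Total I = 7 773 696 mm⁴.
For the y-axis: x̄ = 26.2733 mm.
Repeating about the centroidal y-axis gives I_y = 1 610 364 mm⁴.
Polar second moment: J = I_x + I_y = 9 384 060 mm⁴.

J ≈ 9.384 × 10⁶ mm⁴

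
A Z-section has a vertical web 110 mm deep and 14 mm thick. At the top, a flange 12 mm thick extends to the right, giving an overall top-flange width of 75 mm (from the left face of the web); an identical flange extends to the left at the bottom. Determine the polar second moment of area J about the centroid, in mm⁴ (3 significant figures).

Break the section into simple shapes (no overlaps), measuring from the bottom-left corner of the bounding box.
Web: 14 × 110, A = 1 540 mm², y = 55 mm, Ī = 1 552 833 mm⁴.
Top flange (beyond web): 61 × 12, A = 732 mm², y = 104 mm, Ī = 8 784 mm⁴.
Bottom flange (beyond web): 61 × 12, A = 732 mm², y = 6 mm, Ī = 8 784 mm⁴.
Centroid: ȳ = ΣA·y / ΣA = 55 mm.
Transfer each piece to the centroidal x-axis using Ī + A·d² with d = y − 55:
  web: d = 0 mm → contributes +1 552 833 mm⁴
  top flange (beyond web): d = 49 mm → contributes +1 766 316 mm⁴
  bottom flange (beyond web): d = -49 mm → contributes +1 766 316 mm⁴
Total I = 5 085 465 mm⁴.
For the y-axis: x̄ = 68 mm.
Repeating about the centroidal y-axis gives I_y = 2 537 865 mm⁴.
Polar second moment: J = I_x + I_y = 7 623 331 mm⁴.

J ≈ 7.62 × 10⁶ mm⁴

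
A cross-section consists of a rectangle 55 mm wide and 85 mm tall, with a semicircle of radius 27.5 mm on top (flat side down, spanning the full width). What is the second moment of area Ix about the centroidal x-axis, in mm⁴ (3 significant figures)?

Decompose the section into non-overlapping parts with the origin at the bottom-left of its bounding rectangle.
Rectangular body: 55 × 85, A = 4 675 mm², y = 42.5 mm, Ī = 2 814 740 mm⁴.
Semicircular cap: semicircle r = 27.5, A = 1187.9 mm², y = 96.671 mm, Ī = 62 772 mm⁴.
Centroid: ȳ = ΣA·y / ΣA = 53.476 mm.
Transfer each piece to the centroidal x-axis using Ī + A·d² with d = y − 53.476:
  rectangular body: d = -10.976 mm → contributes +3 377 942 mm⁴
  semicircular cap: d = 43.195 mm → contributes +2 279 236 mm⁴
Total I = 5 657 178 mm⁴.

Ix ≈ 5.66 × 10⁶ mm⁴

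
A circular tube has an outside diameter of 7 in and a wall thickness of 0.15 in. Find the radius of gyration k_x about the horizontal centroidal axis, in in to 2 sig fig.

k_x ≈ 2.4 in

Break the section into simple shapes (no overlaps), measuring from the bottom-left corner of the bounding box.
Outer circle: ⌀7, A = 38.48 in², y = 3.5 in, Ī = 117.9 in⁴.
Bore (subtracted): ⌀6.7, A = 35.26 in², y = 3.5 in, Ī = 98.92 in⁴.
By symmetry the centroid is at mid-height, ȳ = 3.5 in.
All pieces are centred on the horizontal centroidal axis, so I = ΣĪ (holes subtracted) = 18.94 in⁴.
Radius of gyration: k = √(I/A) = √(18.94 / 3.228) = 2.422 in.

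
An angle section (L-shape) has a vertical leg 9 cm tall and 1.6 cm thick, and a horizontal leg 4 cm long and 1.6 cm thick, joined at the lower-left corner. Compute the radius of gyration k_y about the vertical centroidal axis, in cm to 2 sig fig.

Split into non-overlapping primitives; take the origin at the lower-left of the bounding box.
Vertical leg: 1.6 × 9, A = 14.4 cm², x = 0.8 cm, Ī = 3.072 cm⁴.
Horizontal leg (remainder): 2.4 × 1.6, A = 3.84 cm², x = 2.8 cm, Ī = 1.843 cm⁴.
Centroid: x̄ = ΣA·x / ΣA = 1.221 cm.
Transfer each piece to the vertical centroidal axis using Ī + A·d² with d = x − 1.221:
  vertical leg: d = -0.4211 cm → contributes +5.625 cm⁴
  horizontal leg (remainder): d = 1.579 cm → contributes +11.42 cm⁴
Total I = 17.04 cm⁴.
Radius of gyration: k = √(I/A) = √(17.04 / 18.24) = 0.9666 cm.

k_y ≈ 0.97 cm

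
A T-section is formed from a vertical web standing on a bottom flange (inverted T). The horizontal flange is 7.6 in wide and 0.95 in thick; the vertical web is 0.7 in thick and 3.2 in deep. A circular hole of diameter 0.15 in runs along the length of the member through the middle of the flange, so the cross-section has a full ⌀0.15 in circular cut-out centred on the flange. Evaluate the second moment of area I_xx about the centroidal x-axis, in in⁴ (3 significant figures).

Treat the section as a set of non-overlapping primitives; coordinates are from the bounding-box lower-left.
Flange: 7.6 × 0.95, A = 7.22 in², y = 0.475 in, Ī = 0.543 in⁴.
Web: 0.7 × 3.2, A = 2.24 in², y = 2.55 in, Ī = 1.9115 in⁴.
Hole (subtracted): ⌀0.15, A = 0.017671 in², y = 0.475 in, Ī = 0.00002485 in⁴.
Centroid: ȳ = ΣA·y / ΣA = 0.96725 in.
Transfer each piece to the centroidal x-axis using Ī + A·d² with d = y − 0.96725:
  flange: d = -0.49225 in → contributes +2.2925 in⁴
  web: d = 1.5827 in → contributes +7.5229 in⁴
  hole: d = -0.49225 in → contributes −0.0043068 in⁴
Total I = 9.8111 in⁴.

I_xx ≈ 9.81 in⁴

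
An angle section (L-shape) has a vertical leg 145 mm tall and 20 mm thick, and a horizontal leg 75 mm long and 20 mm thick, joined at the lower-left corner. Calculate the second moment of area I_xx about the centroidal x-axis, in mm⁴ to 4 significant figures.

I_xx ≈ 8.233 × 10⁶ mm⁴

Decompose the section into non-overlapping parts with the origin at the bottom-left of its bounding rectangle.
Vertical leg: 20 × 145, A = 2 900 mm², y = 72.5 mm, Ī = 5 081 042 mm⁴.
Horizontal leg (remainder): 55 × 20, A = 1 100 mm², y = 10 mm, Ī = 36666.7 mm⁴.
Centroid: ȳ = ΣA·y / ΣA = 55.3125 mm.
Transfer each piece to the centroidal x-axis using Ī + A·d² with d = y − 55.3125:
  vertical leg: d = 17.1875 mm → contributes +5 937 731 mm⁴
  horizontal leg (remainder): d = -45.3125 mm → contributes +2 295 212 mm⁴
Total I = 8 232 943 mm⁴.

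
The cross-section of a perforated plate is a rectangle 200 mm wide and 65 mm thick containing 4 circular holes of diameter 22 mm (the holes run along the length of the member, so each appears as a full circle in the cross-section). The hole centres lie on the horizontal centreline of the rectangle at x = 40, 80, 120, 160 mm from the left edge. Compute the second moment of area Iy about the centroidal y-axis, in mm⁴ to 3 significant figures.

Break the section into simple shapes (no overlaps), measuring from the bottom-left corner of the bounding box.
Plate: 200 × 65, A = 13 000 mm², x = 100 mm, Ī = 43 333 333 mm⁴.
Hole 1 (subtracted): ⌀22, A = 380.13 mm², x = 40 mm, Ī = 11 499 mm⁴.
Hole 2 (subtracted): ⌀22, A = 380.13 mm², x = 80 mm, Ī = 11 499 mm⁴.
Hole 3 (subtracted): ⌀22, A = 380.13 mm², x = 120 mm, Ī = 11 499 mm⁴.
Hole 4 (subtracted): ⌀22, A = 380.13 mm², x = 160 mm, Ī = 11 499 mm⁴.
By symmetry the centroid is at mid-width, x̄ = 100 mm.
Transfer each piece to the centroidal y-axis using Ī + A·d² with d = x − 100:
  plate: d = 0 mm → contributes +43 333 333 mm⁴
  hole 1: d = -60 mm → contributes −1 379 977 mm⁴
  hole 2: d = -20 mm → contributes −163 552 mm⁴
  hole 3: d = 20 mm → contributes −163 552 mm⁴
  hole 4: d = 60 mm → contributes −1 379 977 mm⁴
Total I = 40 246 276 mm⁴.

Iy ≈ 4.02 × 10⁷ mm⁴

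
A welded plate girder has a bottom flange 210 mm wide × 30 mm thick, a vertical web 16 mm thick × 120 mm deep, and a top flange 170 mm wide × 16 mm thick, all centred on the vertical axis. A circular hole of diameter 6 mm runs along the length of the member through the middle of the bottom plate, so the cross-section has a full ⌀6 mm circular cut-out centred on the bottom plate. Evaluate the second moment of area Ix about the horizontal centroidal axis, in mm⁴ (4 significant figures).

Split into non-overlapping primitives; take the origin at the lower-left of the bounding box.
Bottom plate: 210 × 30, A = 6 300 mm², y = 15 mm, Ī = 472 500 mm⁴.
Web plate: 16 × 120, A = 1 920 mm², y = 90 mm, Ī = 2 304 000 mm⁴.
Top plate: 170 × 16, A = 2 720 mm², y = 158 mm, Ī = 58026.7 mm⁴.
Hole (subtracted): ⌀6, A = 28.2743 mm², y = 15 mm, Ī = 63.6173 mm⁴.
Centroid: ȳ = ΣA·y / ΣA = 63.8429 mm.
Transfer each piece to the horizontal centroidal axis using Ī + A·d² with d = y − 63.8429:
  bottom plate: d = -48.8429 mm → contributes +15 501 944 mm⁴
  web plate: d = 26.1571 mm → contributes +3 617 655 mm⁴
  top plate: d = 94.1571 mm → contributes +24 172 364 mm⁴
  hole: d = -48.8429 mm → contributes −67515.6 mm⁴
Total I = 43 224 447 mm⁴.

Ix ≈ 4.322 × 10⁷ mm⁴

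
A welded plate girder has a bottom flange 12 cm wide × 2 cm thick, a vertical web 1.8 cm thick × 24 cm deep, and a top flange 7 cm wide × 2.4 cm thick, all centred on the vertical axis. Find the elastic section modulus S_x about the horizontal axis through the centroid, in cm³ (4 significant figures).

Split into non-overlapping primitives; take the origin at the lower-left of the bounding box.
Bottom plate: 12 × 2, A = 24 cm², y = 1 cm, Ī = 8 cm⁴.
Web plate: 1.8 × 24, A = 43.2 cm², y = 14 cm, Ī = 2073.6 cm⁴.
Top plate: 7 × 2.4, A = 16.8 cm², y = 27.2 cm, Ī = 8.064 cm⁴.
Centroid: ȳ = ΣA·y / ΣA = 12.9257 cm.
Transfer each piece to the horizontal axis through the centroid using Ī + A·d² with d = y − 12.9257:
  bottom plate: d = -11.9257 cm → contributes +3421.34 cm⁴
  web plate: d = 1.07429 cm → contributes +2123.46 cm⁴
  top plate: d = 14.2743 cm → contributes +3431.15 cm⁴
Total I = 8975.95 cm⁴.
Extreme fibre distance c = 15.4743 cm; S = I/c = 580.056 cm³.

S_x ≈ 580.1 cm³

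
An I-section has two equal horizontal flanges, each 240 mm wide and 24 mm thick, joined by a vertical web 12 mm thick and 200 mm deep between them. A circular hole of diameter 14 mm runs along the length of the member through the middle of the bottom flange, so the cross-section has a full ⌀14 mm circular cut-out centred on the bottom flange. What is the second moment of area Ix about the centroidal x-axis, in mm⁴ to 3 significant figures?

Break the section into simple shapes (no overlaps), measuring from the bottom-left corner of the bounding box.
Bottom flange: 240 × 24, A = 5 760 mm², y = 12 mm, Ī = 276 480 mm⁴.
Web: 12 × 200, A = 2 400 mm², y = 124 mm, Ī = 8 000 000 mm⁴.
Top flange: 240 × 24, A = 5 760 mm², y = 236 mm, Ī = 276 480 mm⁴.
Hole (subtracted): ⌀14, A = 153.94 mm², y = 12 mm, Ī = 1885.7 mm⁴.
Centroid: ȳ = ΣA·y / ΣA = 125.25 mm.
Transfer each piece to the centroidal x-axis using Ī + A·d² with d = y − 125.25:
  bottom flange: d = -113.25 mm → contributes +74 154 893 mm⁴
  web: d = -1.2524 mm → contributes +8 003 765 mm⁴
  top flange: d = 110.75 mm → contributes +70 923 017 mm⁴
  hole: d = -113.25 mm → contributes −1 976 313 mm⁴
Total I = 151 105 362 mm⁴.

Ix ≈ 1.51 × 10⁸ mm⁴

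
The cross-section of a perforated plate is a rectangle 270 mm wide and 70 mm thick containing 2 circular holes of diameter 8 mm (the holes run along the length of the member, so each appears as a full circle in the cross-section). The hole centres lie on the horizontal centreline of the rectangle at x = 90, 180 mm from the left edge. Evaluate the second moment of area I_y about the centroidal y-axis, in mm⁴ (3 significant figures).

I_y ≈ 1.15 × 10⁸ mm⁴

Treat the section as a set of non-overlapping primitives; coordinates are from the bounding-box lower-left.
Plate: 270 × 70, A = 18 900 mm², x = 135 mm, Ī = 114 817 500 mm⁴.
Hole 1 (subtracted): ⌀8, A = 50.265 mm², x = 90 mm, Ī = 201.06 mm⁴.
Hole 2 (subtracted): ⌀8, A = 50.265 mm², x = 180 mm, Ī = 201.06 mm⁴.
By symmetry the centroid is at mid-width, x̄ = 135 mm.
Transfer each piece to the centroidal y-axis using Ī + A·d² with d = x − 135:
  plate: d = 0 mm → contributes +114 817 500 mm⁴
  hole 1: d = -45 mm → contributes −101 989 mm⁴
  hole 2: d = 45 mm → contributes −101 989 mm⁴
Total I = 114 613 523 mm⁴.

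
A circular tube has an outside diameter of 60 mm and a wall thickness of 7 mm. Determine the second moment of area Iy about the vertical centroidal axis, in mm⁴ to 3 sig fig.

Split into non-overlapping primitives; take the origin at the lower-left of the bounding box.
Outer circle: ⌀60, A = 2827.4 mm², x = 30 mm, Ī = 636 173 mm⁴.
Bore (subtracted): ⌀46, A = 1661.9 mm², x = 30 mm, Ī = 219 787 mm⁴.
By symmetry the centroid is at mid-width, x̄ = 30 mm.
All pieces are centred on the vertical centroidal axis, so I = ΣĪ (holes subtracted) = 416 386 mm⁴.

Iy ≈ 4.16 × 10⁵ mm⁴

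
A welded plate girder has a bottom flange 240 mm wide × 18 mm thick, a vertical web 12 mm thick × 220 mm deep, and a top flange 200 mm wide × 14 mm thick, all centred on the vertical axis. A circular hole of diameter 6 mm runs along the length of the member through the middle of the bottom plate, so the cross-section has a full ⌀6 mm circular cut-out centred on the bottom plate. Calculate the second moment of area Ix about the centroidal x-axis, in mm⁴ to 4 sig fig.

Ix ≈ 1.065 × 10⁸ mm⁴

Treat the section as a set of non-overlapping primitives; coordinates are from the bounding-box lower-left.
Bottom plate: 240 × 18, A = 4 320 mm², y = 9 mm, Ī = 116 640 mm⁴.
Web plate: 12 × 220, A = 2 640 mm², y = 128 mm, Ī = 10 648 000 mm⁴.
Top plate: 200 × 14, A = 2 800 mm², y = 245 mm, Ī = 45733.3 mm⁴.
Hole (subtracted): ⌀6, A = 28.2743 mm², y = 9 mm, Ī = 63.6173 mm⁴.
Centroid: ȳ = ΣA·y / ΣA = 109.184 mm.
Transfer each piece to the centroidal x-axis using Ī + A·d² with d = y − 109.184:
  bottom plate: d = -100.184 mm → contributes +43 475 477 mm⁴
  web plate: d = 18.8163 mm → contributes +11 582 703 mm⁴
  top plate: d = 135.816 mm → contributes +51 694 744 mm⁴
  hole: d = -100.184 mm → contributes −283 847 mm⁴
Total I = 106 469 078 mm⁴.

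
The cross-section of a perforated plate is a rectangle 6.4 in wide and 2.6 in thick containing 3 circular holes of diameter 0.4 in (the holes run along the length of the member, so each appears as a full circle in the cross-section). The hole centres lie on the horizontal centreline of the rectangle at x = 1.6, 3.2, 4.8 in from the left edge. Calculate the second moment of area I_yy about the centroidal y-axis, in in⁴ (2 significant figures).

Split into non-overlapping primitives; take the origin at the lower-left of the bounding box.
Plate: 6.4 × 2.6, A = 16.64 in², x = 3.2 in, Ī = 56.8 in⁴.
Hole 1 (subtracted): ⌀0.4, A = 0.1257 in², x = 1.6 in, Ī = 0.001257 in⁴.
Hole 2 (subtracted): ⌀0.4, A = 0.1257 in², x = 3.2 in, Ī = 0.001257 in⁴.
Hole 3 (subtracted): ⌀0.4, A = 0.1257 in², x = 4.8 in, Ī = 0.001257 in⁴.
By symmetry the centroid is at mid-width, x̄ = 3.2 in.
Transfer each piece to the centroidal y-axis using Ī + A·d² with d = x − 3.2:
  plate: d = 0 in → contributes +56.8 in⁴
  hole 1: d = -1.6 in → contributes −0.323 in⁴
  hole 2: d = 0 in → contributes −0.001257 in⁴
  hole 3: d = 1.6 in → contributes −0.323 in⁴
Total I = 56.15 in⁴.

I_yy ≈ 56 in⁴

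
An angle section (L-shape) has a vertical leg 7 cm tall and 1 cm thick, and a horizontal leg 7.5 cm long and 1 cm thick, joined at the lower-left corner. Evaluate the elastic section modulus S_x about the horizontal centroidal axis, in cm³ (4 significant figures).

Decompose the section into non-overlapping parts with the origin at the bottom-left of its bounding rectangle.
Vertical leg: 1 × 7, A = 7 cm², y = 3.5 cm, Ī = 28.5833 cm⁴.
Horizontal leg (remainder): 6.5 × 1, A = 6.5 cm², y = 0.5 cm, Ī = 0.541667 cm⁴.
Centroid: ȳ = ΣA·y / ΣA = 2.05556 cm.
Transfer each piece to the horizontal centroidal axis using Ī + A·d² with d = y − 2.05556:
  vertical leg: d = 1.44444 cm → contributes +43.1883 cm⁴
  horizontal leg (remainder): d = -1.55556 cm → contributes +16.2701 cm⁴
Total I = 59.4583 cm⁴.
Extreme fibre distance c = 4.94444 cm; S = I/c = 12.0253 cm³.

S_x ≈ 12.03 cm³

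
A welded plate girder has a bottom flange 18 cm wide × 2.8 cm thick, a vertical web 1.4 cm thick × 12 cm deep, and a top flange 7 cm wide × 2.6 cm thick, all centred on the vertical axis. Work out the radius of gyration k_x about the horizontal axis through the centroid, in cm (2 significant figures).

k_x ≈ 6.2 cm

Break the section into simple shapes (no overlaps), measuring from the bottom-left corner of the bounding box.
Bottom plate: 18 × 2.8, A = 50.4 cm², y = 1.4 cm, Ī = 32.93 cm⁴.
Web plate: 1.4 × 12, A = 16.8 cm², y = 8.8 cm, Ī = 201.6 cm⁴.
Top plate: 7 × 2.6, A = 18.2 cm², y = 16.1 cm, Ī = 10.25 cm⁴.
Centroid: ȳ = ΣA·y / ΣA = 5.989 cm.
Transfer each piece to the horizontal axis through the centroid using Ī + A·d² with d = y − 5.989:
  bottom plate: d = -4.589 cm → contributes +1 094 cm⁴
  web plate: d = 2.811 cm → contributes +334.4 cm⁴
  top plate: d = 10.11 cm → contributes +1 871 cm⁴
Total I = 3 300 cm⁴.
Radius of gyration: k = √(I/A) = √(3 300 / 85.4) = 6.216 cm.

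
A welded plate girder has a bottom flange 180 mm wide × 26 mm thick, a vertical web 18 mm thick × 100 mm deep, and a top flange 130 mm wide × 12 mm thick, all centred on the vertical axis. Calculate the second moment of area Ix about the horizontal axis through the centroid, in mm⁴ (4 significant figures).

Break the section into simple shapes (no overlaps), measuring from the bottom-left corner of the bounding box.
Bottom plate: 180 × 26, A = 4 680 mm², y = 13 mm, Ī = 263 640 mm⁴.
Web plate: 18 × 100, A = 1 800 mm², y = 76 mm, Ī = 1 500 000 mm⁴.
Top plate: 130 × 12, A = 1 560 mm², y = 132 mm, Ī = 18 720 mm⁴.
Centroid: ȳ = ΣA·y / ΣA = 50.194 mm.
Transfer each piece to the horizontal axis through the centroid using Ī + A·d² with d = y − 50.194:
  bottom plate: d = -37.194 mm → contributes +6 737 933 mm⁴
  web plate: d = 25.806 mm → contributes +2 698 707 mm⁴
  top plate: d = 81.806 mm → contributes +10 458 578 mm⁴
Total I = 19 895 217 mm⁴.

Ix ≈ 1.990 × 10⁷ mm⁴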